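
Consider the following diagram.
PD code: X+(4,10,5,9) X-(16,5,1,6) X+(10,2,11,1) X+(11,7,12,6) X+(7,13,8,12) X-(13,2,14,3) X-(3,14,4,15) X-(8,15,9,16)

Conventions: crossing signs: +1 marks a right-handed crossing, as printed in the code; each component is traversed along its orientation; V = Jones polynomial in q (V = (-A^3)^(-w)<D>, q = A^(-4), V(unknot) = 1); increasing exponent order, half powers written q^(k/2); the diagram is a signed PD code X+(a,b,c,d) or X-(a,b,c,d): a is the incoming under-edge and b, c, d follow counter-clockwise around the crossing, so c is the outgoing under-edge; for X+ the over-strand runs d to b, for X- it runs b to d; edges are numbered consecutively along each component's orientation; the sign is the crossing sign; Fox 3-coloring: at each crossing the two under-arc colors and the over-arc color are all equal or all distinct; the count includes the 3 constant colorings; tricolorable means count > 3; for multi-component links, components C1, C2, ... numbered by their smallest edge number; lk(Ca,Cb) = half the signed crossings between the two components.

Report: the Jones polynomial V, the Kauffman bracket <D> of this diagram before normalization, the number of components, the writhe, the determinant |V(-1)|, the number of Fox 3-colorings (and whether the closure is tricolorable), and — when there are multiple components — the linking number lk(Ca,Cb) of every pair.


V = -q^-3 + 2q^-2 - 2q^-1 + 3 - 2q + 2q^2 - q^3
<D> = -A^-12 + 2A^-8 - 2A^-4 + 3 - 2A^4 + 2A^8 - A^12 (w = 0)
1 component over 8 crossings, w = 0
3 Fox colorings among 3^8, |V(-1)| = 13: not tricolorable
why: V spans 6 powers of q: at least 6 crossings in any diagram


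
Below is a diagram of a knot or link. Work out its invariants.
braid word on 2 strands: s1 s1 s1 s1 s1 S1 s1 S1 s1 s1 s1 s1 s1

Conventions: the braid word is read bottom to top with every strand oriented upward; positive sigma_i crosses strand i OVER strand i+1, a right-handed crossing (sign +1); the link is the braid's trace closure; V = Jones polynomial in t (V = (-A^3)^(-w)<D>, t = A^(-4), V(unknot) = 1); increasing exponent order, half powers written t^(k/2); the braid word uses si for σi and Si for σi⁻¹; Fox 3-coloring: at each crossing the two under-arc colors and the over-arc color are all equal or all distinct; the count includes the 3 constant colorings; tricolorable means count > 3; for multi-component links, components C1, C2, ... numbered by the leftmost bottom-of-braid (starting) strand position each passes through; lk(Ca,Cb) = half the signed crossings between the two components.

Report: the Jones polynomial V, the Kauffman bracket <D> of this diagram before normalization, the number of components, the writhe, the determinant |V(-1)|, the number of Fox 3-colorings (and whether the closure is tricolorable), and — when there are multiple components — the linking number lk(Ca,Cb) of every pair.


V(t) = t^4 + t^6 - t^7 + t^8 - t^9 + t^10 - t^11 + t^12 - t^13
bracket: A^-25 - A^-21 + A^-17 - A^-13 + A^-9 - A^-5 + A^-1 - A^3 - A^11, w = +9
1 component, writhe +9, over 13 crossings
det 9, colorings 9 of 3^13 — tricolorable
observation: one generator, power 9: the (2,9) torus pattern


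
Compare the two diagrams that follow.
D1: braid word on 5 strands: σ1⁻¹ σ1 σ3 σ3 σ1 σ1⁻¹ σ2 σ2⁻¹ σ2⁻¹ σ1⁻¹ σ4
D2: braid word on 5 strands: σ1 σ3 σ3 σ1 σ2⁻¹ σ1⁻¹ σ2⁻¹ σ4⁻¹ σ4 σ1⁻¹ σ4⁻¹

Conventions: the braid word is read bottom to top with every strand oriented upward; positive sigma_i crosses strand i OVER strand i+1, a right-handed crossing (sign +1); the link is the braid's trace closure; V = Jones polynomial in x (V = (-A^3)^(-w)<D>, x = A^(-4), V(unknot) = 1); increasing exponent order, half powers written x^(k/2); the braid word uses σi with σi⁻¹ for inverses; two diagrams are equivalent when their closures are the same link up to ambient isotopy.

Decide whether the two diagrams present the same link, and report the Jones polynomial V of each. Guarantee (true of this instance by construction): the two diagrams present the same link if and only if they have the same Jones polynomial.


same link: yes
V(D1) = -x^(1/2) - x^(5/2)  [11 crossings, <D> = A^-7 + A, w = +1]
D2 (bracket A^-13 + A^-5; 11 crossings at w = -1): V = -x^(1/2) - x^(5/2)
note: from 11 to 11 crossings by R-moves: one link, two diagrams


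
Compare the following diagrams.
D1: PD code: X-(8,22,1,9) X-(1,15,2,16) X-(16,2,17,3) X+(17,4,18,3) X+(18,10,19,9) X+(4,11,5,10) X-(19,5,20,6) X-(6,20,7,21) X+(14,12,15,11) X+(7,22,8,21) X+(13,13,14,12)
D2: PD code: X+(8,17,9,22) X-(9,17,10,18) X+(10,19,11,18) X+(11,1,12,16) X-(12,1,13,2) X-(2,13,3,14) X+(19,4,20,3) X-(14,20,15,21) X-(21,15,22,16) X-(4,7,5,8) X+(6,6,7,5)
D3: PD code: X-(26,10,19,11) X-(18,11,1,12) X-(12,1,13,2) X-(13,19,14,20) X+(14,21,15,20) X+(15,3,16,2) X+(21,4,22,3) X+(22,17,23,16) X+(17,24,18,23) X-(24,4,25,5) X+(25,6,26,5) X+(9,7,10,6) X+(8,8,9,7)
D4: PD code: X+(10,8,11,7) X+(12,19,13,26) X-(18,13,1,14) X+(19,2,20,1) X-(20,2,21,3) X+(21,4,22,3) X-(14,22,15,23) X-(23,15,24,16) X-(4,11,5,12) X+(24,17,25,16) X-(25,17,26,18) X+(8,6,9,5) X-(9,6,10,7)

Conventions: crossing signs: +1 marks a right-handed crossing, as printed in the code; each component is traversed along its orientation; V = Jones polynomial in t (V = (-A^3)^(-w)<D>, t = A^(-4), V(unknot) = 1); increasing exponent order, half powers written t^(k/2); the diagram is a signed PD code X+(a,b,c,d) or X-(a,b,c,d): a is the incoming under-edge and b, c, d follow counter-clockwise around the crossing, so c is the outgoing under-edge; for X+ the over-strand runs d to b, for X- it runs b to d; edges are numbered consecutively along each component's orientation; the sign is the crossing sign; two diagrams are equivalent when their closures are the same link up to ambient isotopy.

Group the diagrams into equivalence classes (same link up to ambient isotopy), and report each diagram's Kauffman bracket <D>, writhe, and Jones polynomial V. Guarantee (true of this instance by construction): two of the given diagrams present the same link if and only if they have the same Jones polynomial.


classes: {D1} | {D2, D4} | {D3}
V(D1) = -t^(-5/2) - t^(-1/2)  [11 crossings, <D> = A^5 + A^13, w = +1]
V(D2) = t^(-7/2) - 2t^(-5/2) + t^(-3/2) - 2t^(-1/2) + t^(1/2) - t^(3/2)  [11 crossings, <D> = A^-9 - A^-5 + 2A^-1 - A^3 + 2A^7 - A^11, w = -1]
V(D3) = -t^(1/2) - t^(5/2)  (w +3, c 13, <D> = A^-1 + A^7)
D4 (bracket A^-9 - A^-5 + 2A^-1 - A^3 + 2A^7 - A^11; 13 crossings at w = -1): V = t^(-7/2) - 2t^(-5/2) + t^(-3/2) - 2t^(-1/2) + t^(1/2) - t^(3/2)
insight: comparing 4 Jones polynomials yields 3 groups


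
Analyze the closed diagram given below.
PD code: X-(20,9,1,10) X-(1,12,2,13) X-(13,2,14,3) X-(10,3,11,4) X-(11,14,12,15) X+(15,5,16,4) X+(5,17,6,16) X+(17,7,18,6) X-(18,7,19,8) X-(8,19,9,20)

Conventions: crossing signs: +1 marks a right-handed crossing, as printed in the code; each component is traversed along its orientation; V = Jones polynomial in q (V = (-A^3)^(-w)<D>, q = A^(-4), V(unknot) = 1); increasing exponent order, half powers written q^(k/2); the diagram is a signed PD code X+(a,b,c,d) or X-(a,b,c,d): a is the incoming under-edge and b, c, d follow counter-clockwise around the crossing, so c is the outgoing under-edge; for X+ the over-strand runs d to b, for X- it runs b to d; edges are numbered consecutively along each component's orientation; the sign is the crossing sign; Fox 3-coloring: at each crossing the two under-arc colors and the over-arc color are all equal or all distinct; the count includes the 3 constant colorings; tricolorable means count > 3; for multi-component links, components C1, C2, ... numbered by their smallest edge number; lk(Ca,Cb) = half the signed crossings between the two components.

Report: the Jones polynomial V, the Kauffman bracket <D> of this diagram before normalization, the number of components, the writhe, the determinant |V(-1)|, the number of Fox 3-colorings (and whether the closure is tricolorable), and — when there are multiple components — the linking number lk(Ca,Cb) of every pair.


Jones polynomial: V(q) = -q^-4 + q^-3 + q^-1
<D> = A^-8 + 1 - A^4; writhe -4
components 1, writhe -4 (10 crossings)
3-colorings: 9 of 3^10, det 3 — tricolorable
note: V spans 3 powers of q: at least 3 crossings in any diagram


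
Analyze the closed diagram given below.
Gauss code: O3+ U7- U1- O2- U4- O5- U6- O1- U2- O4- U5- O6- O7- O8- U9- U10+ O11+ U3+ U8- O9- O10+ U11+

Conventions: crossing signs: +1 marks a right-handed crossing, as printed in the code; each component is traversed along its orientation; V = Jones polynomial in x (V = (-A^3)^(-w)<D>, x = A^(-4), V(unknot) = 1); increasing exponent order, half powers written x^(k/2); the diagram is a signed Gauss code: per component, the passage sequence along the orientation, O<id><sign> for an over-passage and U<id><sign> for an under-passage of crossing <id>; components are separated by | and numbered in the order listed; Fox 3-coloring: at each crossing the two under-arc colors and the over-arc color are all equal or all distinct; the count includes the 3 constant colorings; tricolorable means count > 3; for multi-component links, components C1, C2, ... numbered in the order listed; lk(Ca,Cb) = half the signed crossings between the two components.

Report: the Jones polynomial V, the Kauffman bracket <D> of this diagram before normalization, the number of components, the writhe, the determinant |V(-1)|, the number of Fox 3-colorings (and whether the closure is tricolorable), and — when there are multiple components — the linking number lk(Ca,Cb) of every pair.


V(x) = -x^-7 + x^-6 - x^-5 + x^-4 + x^-2
bracket: -A^-7 - A + A^5 - A^9 + A^13, w = -5
1 component, writhe -5, over 11 crossings
det 5, colorings 3 of 3^11 — not tricolorable
observation: the span of V is 5, forcing >= 5 crossings in any diagram


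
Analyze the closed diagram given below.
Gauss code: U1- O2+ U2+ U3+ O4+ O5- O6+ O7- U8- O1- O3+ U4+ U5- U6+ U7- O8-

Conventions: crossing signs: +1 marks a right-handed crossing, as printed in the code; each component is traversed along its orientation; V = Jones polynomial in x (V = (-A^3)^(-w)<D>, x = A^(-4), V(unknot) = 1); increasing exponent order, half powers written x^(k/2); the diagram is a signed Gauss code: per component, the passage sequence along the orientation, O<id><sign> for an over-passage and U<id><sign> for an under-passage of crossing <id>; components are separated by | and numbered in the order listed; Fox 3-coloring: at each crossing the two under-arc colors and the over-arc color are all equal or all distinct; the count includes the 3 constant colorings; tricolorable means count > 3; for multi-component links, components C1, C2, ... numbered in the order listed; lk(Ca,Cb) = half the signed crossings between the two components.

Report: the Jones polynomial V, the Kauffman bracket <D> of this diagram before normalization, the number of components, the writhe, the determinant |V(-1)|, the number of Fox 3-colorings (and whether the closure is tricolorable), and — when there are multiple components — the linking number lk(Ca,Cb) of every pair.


V(x) = 1
bracket: 1, w = 0
1 component, writhe 0, over 8 crossings
det 1, colorings 3 of 3^8 — not tricolorable
observation: |V(-1)| = 1: so not tricolorable, since 3 does not divide 1


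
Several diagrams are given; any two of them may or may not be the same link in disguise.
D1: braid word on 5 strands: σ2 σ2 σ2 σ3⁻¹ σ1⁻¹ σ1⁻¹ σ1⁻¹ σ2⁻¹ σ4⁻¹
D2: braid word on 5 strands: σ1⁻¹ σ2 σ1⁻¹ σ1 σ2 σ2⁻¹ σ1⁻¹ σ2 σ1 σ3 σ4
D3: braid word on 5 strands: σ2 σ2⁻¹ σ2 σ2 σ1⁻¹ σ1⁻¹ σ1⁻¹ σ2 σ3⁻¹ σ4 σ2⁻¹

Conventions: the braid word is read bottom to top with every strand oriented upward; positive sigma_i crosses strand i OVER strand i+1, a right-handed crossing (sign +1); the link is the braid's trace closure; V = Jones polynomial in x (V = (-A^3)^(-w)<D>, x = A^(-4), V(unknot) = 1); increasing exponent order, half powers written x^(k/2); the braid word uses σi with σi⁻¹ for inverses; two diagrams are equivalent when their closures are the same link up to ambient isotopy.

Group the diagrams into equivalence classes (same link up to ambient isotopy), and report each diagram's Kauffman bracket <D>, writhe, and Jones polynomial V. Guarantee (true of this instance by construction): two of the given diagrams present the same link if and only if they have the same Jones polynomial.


grouping into links: {D1, D3} | {D2}
V(D1) = x^(-7/2) - x^(-5/2) + x^(-3/2) - 2x^(-1/2) - x^(3/2)  (w -3, c 9, <D> = A^-15 + 2A^-7 - A^-3 + A - A^5)
D2 (bracket A^-1 + A^7; 11 crossings at w = +3): V = -x^(1/2) - x^(5/2)
V(D3) = x^(-7/2) - x^(-5/2) + x^(-3/2) - 2x^(-1/2) - x^(3/2)  (w -1, c 11, <D> = A^-9 + 2A^-1 - A^3 + A^7 - A^11)
key observation: comparing 3 Jones polynomials yields 2 groups


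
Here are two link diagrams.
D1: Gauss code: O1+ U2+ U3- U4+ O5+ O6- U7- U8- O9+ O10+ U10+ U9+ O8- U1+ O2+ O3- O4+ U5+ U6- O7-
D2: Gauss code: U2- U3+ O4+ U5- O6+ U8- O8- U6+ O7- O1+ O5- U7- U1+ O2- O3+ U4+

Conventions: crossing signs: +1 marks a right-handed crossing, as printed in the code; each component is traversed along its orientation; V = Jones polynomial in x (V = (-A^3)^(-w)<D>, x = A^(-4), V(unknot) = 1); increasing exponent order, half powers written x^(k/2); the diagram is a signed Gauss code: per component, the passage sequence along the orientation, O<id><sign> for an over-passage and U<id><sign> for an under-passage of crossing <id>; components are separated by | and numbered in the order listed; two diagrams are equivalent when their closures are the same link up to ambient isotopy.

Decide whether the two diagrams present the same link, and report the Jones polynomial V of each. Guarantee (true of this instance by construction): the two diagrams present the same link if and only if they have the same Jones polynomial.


equivalent: yes
D1 (bracket A^6; 10 crossings at w = +2): V = 1
D2 (bracket 1; 8 crossings at w = 0): V = 1
key observation: one V(x) for all 2 diagrams — one class (guaranteed)


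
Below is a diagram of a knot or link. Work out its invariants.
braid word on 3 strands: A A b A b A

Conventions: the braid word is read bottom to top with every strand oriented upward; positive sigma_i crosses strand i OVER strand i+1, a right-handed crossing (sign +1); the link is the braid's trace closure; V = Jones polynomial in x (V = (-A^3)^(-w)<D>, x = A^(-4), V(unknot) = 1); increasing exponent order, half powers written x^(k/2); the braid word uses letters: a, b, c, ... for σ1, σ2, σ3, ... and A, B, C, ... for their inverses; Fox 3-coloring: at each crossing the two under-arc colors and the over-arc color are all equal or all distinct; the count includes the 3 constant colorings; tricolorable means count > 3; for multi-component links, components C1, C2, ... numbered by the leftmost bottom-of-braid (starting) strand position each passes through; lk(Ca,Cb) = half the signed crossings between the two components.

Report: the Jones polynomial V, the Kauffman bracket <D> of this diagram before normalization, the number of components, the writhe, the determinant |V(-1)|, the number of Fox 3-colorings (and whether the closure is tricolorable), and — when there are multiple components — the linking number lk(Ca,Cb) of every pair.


V = x^-5 - 2x^-4 + 2x^-3 - 2x^-2 + 2x^-1 - 1 + x
<D> = A^-10 - A^-6 + 2A^-2 - 2A^2 + 2A^6 - 2A^10 + A^14 (w = -2)
1 component over 6 crossings, w = -2
3 Fox colorings among 3^6, |V(-1)| = 11: not tricolorable
why: |V(-1)| = 11: so not tricolorable, since 3 does not divide 11


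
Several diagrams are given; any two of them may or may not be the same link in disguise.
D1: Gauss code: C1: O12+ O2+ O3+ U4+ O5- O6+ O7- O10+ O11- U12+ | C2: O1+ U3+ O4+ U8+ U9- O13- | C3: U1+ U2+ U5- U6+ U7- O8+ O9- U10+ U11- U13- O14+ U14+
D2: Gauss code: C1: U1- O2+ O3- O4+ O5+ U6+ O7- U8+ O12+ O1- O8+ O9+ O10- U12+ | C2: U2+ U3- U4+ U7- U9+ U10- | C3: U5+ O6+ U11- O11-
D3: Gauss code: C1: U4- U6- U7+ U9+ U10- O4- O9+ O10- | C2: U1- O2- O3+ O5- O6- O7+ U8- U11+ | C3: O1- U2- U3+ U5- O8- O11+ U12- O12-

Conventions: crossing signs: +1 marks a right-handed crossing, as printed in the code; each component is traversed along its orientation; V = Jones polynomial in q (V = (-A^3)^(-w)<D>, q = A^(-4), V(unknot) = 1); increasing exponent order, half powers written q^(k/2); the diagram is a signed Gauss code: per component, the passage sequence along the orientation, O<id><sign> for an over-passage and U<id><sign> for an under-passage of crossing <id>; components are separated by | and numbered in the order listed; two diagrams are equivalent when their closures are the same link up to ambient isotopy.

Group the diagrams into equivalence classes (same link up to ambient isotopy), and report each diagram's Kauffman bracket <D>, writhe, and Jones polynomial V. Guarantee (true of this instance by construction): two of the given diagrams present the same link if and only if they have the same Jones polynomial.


grouping into links: {D1, D2} | {D3}
V(D1) = 1 + q + q^2 + q^3  (w +4, c 14, <D> = 1 + A^4 + A^8 + A^12)
V(D2) = 1 + q + q^2 + q^3  (w +2, c 12, <D> = A^-6 + A^-2 + A^2 + A^6)
D3 (bracket A^-12 + A^-8 + A^-4 + 1; 12 crossings at w = -4): V = q^-3 + q^-2 + q^-1 + 1
why: 2 values of V(q) split the 3 diagrams


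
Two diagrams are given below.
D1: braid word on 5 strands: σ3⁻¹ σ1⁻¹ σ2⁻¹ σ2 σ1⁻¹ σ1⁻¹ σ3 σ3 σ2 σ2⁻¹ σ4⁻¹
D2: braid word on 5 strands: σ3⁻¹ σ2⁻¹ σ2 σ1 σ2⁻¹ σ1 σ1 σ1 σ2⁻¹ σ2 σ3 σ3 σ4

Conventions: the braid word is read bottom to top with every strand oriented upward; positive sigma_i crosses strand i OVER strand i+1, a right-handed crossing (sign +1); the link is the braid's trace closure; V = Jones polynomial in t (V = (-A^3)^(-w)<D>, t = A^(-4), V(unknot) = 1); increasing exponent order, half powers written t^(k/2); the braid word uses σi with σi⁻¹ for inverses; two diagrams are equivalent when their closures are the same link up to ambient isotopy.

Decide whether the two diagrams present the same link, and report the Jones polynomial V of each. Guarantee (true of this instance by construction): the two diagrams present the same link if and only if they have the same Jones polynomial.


same link: no
V(D1) = t^(-9/2) - t^(-5/2) - t^(-3/2) - t^(-1/2)  [11 crossings, <D> = A^-7 + A^-3 + A - A^9, w = -3]
D2 (bracket A^-7 - A^-3 + A + A^9; 13 crossings at w = +5): V = -t^(3/2) - t^(7/2) + t^(9/2) - t^(11/2)
note: 2 classes among 2 diagrams; unequal V(t) rules out equality


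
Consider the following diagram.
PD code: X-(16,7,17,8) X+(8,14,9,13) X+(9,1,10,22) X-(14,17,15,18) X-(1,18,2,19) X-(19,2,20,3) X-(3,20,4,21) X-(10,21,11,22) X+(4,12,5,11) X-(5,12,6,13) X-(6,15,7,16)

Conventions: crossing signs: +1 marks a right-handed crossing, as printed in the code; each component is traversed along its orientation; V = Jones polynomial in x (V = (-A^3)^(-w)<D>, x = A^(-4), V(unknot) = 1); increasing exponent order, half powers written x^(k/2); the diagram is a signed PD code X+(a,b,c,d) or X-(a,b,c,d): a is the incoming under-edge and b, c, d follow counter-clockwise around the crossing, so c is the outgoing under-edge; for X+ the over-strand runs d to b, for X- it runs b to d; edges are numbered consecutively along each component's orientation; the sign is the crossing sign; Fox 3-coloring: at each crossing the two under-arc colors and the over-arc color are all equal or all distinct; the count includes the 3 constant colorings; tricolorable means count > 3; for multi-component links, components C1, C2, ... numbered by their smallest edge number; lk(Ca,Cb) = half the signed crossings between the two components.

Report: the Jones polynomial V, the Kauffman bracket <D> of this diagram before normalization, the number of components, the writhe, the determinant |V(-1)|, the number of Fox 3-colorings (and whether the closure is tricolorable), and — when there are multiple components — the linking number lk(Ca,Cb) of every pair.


V(x) = x^-8 - 2x^-7 + x^-6 - 2x^-5 + 2x^-4 + x^-2
bracket: -A^-7 - 2A + 2A^5 - A^9 + 2A^13 - A^17, w = -5
1 component, writhe -5, over 11 crossings
det 9, colorings 27 of 3^11 — tricolorable
observation: w = -5 shifts under R1 moves; the (-A^3)^(5) factor cancels that in V


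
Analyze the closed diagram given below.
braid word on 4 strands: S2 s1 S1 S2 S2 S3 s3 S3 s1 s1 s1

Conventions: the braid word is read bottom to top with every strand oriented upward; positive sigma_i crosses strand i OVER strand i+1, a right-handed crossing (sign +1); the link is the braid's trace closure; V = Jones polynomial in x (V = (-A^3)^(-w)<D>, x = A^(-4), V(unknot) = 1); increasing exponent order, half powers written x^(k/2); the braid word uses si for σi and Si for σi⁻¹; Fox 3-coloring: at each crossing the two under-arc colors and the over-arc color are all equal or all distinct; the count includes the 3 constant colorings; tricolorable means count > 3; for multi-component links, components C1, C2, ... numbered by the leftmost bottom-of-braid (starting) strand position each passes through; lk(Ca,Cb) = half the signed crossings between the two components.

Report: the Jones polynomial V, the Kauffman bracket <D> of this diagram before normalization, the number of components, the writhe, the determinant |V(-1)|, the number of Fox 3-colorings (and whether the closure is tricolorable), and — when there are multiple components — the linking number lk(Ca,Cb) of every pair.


V = -x^-3 + x^-2 - x^-1 + 3 - x + x^2 - x^3
<D> = A^-15 - A^-11 + A^-7 - 3A^-3 + A - A^5 + A^9 (w = -1)
1 component over 11 crossings, w = -1
27 Fox colorings among 3^11, |V(-1)| = 9: tricolorable
why: w = -1 (over 11 crossings) is diagram-only; (-A^3)^(1) removes it from V


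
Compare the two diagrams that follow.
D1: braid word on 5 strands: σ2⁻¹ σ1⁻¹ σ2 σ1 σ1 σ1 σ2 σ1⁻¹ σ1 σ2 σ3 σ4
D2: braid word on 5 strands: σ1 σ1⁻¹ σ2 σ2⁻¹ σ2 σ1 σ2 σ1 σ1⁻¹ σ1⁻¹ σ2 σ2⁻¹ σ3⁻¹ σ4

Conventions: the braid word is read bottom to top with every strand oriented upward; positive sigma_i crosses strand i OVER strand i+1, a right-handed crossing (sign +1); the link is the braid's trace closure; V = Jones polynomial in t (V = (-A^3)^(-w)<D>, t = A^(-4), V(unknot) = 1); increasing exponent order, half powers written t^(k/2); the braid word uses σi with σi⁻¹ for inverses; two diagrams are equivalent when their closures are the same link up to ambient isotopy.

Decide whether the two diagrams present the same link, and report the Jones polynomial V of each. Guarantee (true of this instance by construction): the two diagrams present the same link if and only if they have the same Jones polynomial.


equivalent: no
D1 (bracket -A^-6 + A^-2 - A^2 + 2A^6 - A^10 + A^14; 12 crossings at w = +6): V = t - t^2 + 2t^3 - t^4 + t^5 - t^6
V(D2) = 1  (w +2, c 14, <D> = A^6)
key observation: V(t) takes 2 values over 2 diagrams, fixing the grouping


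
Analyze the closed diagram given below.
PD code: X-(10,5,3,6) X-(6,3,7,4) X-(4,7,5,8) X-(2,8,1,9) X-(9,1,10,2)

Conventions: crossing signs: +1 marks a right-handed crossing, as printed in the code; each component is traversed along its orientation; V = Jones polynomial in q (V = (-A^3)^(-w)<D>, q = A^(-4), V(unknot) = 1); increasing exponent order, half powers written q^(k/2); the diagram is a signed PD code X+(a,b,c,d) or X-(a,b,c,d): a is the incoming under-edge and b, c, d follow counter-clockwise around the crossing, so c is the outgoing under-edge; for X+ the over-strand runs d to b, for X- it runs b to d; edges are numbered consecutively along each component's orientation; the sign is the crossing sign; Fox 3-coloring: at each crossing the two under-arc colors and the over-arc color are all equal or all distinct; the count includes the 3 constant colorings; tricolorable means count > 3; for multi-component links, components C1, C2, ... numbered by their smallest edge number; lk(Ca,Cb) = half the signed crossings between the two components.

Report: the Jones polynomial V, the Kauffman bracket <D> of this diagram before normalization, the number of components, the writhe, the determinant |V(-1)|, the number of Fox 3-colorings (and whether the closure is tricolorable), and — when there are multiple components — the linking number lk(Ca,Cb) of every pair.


Jones polynomial: V(q) = q^(-13/2) - q^(-11/2) + q^(-9/2) - 2q^(-7/2) - q^(-3/2)
<D> = A^-9 + 2A^-1 - A^3 + A^7 - A^11; writhe -5
components 2, writhe -5 (5 crossings)
linking number lk(C1,C2) = -1
3-colorings: 9 of 3^5, det 6 — tricolorable
note: w = -5 shifts under R1 moves; the (-A^3)^(5) factor cancels that in V


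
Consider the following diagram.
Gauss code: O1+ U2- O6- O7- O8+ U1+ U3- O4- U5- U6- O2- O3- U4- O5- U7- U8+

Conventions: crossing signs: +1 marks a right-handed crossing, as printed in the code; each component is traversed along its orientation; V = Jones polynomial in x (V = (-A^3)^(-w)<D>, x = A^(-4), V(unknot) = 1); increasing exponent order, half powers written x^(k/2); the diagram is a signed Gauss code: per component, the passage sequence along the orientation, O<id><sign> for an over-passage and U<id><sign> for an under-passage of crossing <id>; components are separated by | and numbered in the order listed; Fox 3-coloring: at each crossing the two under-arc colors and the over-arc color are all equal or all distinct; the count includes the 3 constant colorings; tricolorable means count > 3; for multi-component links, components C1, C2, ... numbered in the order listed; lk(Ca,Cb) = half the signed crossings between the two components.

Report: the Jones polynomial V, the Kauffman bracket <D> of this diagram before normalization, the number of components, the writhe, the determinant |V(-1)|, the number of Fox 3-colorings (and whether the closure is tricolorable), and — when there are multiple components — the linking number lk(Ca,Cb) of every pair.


Jones polynomial: V(x) = -x^-6 + x^-5 - x^-4 + 2x^-3 - x^-2 + x^-1
<D> = A^-8 - A^-4 + 2 - A^4 + A^8 - A^12; writhe -4
components 1, writhe -4 (8 crossings)
3-colorings: 3 of 3^8, det 7 — not tricolorable
note: |V(-1)| = 7: so not tricolorable, since 3 does not divide 7


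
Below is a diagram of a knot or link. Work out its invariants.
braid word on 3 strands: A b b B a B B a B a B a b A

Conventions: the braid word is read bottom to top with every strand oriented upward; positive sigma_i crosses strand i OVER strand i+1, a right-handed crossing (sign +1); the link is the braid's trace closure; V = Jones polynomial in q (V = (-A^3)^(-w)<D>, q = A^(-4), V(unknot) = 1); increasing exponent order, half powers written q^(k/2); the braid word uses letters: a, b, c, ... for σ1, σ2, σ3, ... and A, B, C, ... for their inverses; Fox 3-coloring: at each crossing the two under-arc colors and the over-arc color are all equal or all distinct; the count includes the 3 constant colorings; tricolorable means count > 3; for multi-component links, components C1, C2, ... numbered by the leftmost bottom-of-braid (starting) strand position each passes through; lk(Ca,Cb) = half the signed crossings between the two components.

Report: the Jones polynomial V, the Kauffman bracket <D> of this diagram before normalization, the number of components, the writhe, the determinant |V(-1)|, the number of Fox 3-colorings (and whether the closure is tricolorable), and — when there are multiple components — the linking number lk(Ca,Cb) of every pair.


V(q) = q^-5 - 2q^-4 + 2q^-3 - 3q^-2 + 4q^-1 - 3 + 4q - 3q^2 + 2q^3 - 2q^4 + q^5
bracket: A^-20 - 2A^-16 + 2A^-12 - 3A^-8 + 4A^-4 - 3 + 4A^4 - 3A^8 + 2A^12 - 2A^16 + A^20, w = 0
1 component, writhe 0, over 14 crossings
det 27, colorings 27 of 3^14 — tricolorable
observation: V spans 10 powers of q: at least 10 crossings in any diagram


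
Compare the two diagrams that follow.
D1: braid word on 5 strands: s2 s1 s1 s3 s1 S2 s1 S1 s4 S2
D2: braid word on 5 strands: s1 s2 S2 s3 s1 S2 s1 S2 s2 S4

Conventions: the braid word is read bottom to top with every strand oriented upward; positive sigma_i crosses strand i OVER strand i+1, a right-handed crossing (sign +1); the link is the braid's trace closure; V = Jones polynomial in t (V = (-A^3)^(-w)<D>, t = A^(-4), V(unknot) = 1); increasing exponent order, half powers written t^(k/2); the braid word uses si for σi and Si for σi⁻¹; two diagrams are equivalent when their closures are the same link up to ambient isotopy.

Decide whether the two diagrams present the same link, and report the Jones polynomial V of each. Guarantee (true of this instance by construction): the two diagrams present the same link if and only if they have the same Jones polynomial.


equivalent: yes
D1 (bracket -A^-4 + 1 + A^8; 10 crossings at w = +4): V = t + t^3 - t^4
V(D2) = t + t^3 - t^4  [10 crossings, <D> = -A^-10 + A^-6 + A^2, w = +2]
observation: D2 (10 crossings) and D1 (10) are Markov-related braid presentations


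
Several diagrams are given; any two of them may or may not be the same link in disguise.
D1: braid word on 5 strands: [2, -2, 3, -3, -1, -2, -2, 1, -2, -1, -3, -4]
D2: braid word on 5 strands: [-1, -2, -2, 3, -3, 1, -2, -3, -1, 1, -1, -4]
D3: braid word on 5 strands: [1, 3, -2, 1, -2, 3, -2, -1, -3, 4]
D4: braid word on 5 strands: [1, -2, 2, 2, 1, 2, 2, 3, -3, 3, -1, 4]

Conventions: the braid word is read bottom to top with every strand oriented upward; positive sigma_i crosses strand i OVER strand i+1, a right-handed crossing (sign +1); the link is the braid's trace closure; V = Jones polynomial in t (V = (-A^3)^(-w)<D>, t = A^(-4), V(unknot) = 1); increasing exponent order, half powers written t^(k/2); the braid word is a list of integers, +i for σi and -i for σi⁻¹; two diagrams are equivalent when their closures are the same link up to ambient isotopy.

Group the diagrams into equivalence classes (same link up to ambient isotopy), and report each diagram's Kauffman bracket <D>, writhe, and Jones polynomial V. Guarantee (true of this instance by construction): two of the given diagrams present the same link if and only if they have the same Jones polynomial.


grouping into links: {D1, D2} | {D3} | {D4}
V(D1) = -t^-6 + t^-5 - t^-4 + 2t^-3 - t^-2 + t^-1  (w -6, c 12, <D> = A^-14 - A^-10 + 2A^-6 - A^-2 + A^2 - A^6)
V(D2) = -t^-6 + t^-5 - t^-4 + 2t^-3 - t^-2 + t^-1  [12 crossings, <D> = A^-14 - A^-10 + 2A^-6 - A^-2 + A^2 - A^6, w = -6]
V(D3) = -t^-4 + t^-3 + t^-1  (w 0, c 10, <D> = A^4 + A^12 - A^16)
V(D4) = t + t^3 - t^4  (w +6, c 12, <D> = -A^2 + A^6 + A^14)
why: 3 classes among 4 diagrams; unequal V(t) rules out equality


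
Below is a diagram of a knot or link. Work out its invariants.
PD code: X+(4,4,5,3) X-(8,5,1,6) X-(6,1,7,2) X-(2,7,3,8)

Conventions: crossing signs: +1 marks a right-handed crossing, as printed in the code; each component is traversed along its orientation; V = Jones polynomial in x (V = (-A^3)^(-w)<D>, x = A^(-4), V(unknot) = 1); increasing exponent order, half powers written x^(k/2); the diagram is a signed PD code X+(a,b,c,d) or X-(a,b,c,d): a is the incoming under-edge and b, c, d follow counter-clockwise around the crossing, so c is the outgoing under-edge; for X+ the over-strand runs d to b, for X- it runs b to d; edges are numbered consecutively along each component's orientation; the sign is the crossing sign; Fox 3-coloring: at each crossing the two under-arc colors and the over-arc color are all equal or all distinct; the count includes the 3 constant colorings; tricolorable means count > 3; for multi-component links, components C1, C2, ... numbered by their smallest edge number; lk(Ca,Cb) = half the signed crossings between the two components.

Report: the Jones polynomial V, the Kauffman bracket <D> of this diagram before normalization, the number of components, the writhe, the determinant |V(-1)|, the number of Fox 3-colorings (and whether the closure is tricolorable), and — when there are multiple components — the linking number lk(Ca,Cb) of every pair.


Jones polynomial: V(x) = -x^-4 + x^-3 + x^-1
<D> = A^-2 + A^6 - A^10; writhe -2
components 1, writhe -2 (4 crossings)
3-colorings: 9 of 3^4, det 3 — tricolorable
note: det 3 = |V(-1)|; divisible by 3, so tricolorable


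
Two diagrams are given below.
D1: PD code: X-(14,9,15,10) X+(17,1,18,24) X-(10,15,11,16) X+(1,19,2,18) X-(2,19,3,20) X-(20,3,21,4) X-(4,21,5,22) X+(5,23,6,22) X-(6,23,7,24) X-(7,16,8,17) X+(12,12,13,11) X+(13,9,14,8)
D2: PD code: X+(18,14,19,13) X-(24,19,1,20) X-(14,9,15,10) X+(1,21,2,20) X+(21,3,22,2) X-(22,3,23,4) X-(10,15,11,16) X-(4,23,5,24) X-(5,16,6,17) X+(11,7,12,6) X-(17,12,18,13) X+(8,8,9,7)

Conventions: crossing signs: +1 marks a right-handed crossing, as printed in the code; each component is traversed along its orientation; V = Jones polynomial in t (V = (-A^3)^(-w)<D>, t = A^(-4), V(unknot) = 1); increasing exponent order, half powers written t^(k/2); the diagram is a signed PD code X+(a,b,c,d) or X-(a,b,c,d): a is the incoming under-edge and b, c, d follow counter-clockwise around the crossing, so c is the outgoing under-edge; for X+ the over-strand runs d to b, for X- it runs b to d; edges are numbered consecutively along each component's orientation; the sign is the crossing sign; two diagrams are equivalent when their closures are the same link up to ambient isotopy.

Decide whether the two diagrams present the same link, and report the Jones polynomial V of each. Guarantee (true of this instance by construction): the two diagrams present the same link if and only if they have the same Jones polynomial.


equivalent: yes
D1 (bracket A^-6; 12 crossings at w = -2): V = 1
V(D2) = 1  [12 crossings, <D> = A^-6, w = -2]
observation: from 12 to 12 crossings by R-moves: one link, two diagrams


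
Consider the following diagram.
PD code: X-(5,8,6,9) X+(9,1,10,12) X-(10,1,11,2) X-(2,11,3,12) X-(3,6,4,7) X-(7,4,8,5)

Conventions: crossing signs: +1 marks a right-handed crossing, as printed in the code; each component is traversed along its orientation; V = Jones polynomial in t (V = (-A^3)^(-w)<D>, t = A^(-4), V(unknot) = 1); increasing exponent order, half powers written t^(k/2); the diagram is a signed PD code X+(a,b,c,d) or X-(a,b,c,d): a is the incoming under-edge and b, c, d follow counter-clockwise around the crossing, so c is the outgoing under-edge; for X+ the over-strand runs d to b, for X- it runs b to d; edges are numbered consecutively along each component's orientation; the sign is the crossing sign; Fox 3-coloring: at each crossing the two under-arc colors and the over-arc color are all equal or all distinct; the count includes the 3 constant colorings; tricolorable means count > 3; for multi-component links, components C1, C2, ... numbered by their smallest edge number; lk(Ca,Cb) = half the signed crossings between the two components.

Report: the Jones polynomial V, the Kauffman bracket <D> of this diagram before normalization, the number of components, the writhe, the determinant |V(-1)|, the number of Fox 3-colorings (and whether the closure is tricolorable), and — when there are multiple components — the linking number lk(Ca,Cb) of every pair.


V(t) = -t^-4 + t^-3 + t^-1
bracket: A^-8 + 1 - A^4, w = -4
1 component, writhe -4, over 6 crossings
det 3, colorings 9 of 3^6 — tricolorable
observation: V spans 3 powers of t: at least 3 crossings in any diagram


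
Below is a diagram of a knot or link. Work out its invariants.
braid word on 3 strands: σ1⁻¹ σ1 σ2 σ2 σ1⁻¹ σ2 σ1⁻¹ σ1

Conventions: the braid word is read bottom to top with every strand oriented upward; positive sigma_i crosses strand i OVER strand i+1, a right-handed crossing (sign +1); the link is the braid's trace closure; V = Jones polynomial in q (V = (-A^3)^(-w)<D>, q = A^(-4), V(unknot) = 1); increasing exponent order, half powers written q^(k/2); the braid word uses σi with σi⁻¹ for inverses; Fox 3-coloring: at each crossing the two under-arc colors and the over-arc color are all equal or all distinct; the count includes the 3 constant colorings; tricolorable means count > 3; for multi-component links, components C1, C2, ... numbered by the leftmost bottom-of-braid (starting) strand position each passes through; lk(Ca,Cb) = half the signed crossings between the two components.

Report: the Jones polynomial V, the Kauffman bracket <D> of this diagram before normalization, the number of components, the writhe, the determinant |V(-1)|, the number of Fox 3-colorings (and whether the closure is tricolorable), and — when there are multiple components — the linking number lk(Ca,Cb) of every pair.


V(q) = q + q^3 - q^4
bracket: -A^-10 + A^-6 + A^2, w = +2
1 component, writhe +2, over 8 crossings
det 3, colorings 9 of 3^8 — tricolorable
observation: V spans 3 powers of q: at least 3 crossings in any diagram


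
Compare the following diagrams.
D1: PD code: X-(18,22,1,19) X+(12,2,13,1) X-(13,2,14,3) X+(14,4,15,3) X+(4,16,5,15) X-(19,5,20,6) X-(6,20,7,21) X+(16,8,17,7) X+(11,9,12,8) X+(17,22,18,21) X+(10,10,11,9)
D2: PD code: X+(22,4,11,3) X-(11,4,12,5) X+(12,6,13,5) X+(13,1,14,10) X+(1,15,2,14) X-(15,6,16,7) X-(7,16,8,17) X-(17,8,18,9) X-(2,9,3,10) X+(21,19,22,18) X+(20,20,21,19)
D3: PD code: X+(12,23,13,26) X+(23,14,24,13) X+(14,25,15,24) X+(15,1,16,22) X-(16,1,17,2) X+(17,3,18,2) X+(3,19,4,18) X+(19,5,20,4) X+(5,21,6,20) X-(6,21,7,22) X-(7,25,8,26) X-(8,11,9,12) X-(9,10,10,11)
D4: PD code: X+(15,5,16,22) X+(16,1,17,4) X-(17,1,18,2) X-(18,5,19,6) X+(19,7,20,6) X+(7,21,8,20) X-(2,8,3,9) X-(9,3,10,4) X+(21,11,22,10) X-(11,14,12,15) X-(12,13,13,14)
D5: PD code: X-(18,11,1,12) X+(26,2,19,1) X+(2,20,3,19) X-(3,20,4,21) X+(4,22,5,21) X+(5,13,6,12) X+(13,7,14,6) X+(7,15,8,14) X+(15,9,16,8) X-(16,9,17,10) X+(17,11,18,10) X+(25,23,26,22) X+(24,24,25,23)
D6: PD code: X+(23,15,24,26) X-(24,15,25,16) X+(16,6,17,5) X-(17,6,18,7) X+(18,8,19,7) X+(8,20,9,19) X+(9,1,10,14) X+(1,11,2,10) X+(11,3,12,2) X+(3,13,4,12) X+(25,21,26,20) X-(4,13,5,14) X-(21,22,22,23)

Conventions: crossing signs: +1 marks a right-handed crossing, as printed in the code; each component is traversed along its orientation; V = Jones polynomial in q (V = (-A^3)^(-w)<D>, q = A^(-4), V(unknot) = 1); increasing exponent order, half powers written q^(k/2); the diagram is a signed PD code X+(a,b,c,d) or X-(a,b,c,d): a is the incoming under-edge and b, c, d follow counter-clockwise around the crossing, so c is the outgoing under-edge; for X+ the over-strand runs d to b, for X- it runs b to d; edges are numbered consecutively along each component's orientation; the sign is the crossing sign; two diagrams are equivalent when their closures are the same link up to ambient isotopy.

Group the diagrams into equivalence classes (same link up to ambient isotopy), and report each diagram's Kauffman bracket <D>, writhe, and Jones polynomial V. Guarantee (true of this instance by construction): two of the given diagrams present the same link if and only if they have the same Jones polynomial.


grouping into links: {D1, D4} | {D2} | {D3, D5, D6}
V(D1) = -q^(-3/2) - 2q^(1/2) + q^(3/2) - q^(5/2) + q^(7/2)  (w +3, c 11, <D> = -A^-5 + A^-1 - A^3 + 2A^7 + A^15)
V(D2) = q^(-7/2) - 2q^(-5/2) + q^(-3/2) - 2q^(-1/2) + q^(1/2) - q^(3/2)  [11 crossings, <D> = A^-3 - A + 2A^5 - A^9 + 2A^13 - A^17, w = +1]
V(D3) = -q^(3/2) - 2q^(7/2) + q^(9/2) - q^(11/2) + q^(13/2)  (w +3, c 13, <D> = -A^-17 + A^-13 - A^-9 + 2A^-5 + A^3)
V(D4) = -q^(-3/2) - 2q^(1/2) + q^(3/2) - q^(5/2) + q^(7/2)  (w -1, c 11, <D> = -A^-17 + A^-13 - A^-9 + 2A^-5 + A^3)
D5 (bracket -A^-5 + A^-1 - A^3 + 2A^7 + A^15; 13 crossings at w = +7): V = -q^(3/2) - 2q^(7/2) + q^(9/2) - q^(11/2) + q^(13/2)
V(D6) = -q^(3/2) - 2q^(7/2) + q^(9/2) - q^(11/2) + q^(13/2)  (w +5, c 13, <D> = -A^-11 + A^-7 - A^-3 + 2A + A^9)
key observation: 3 values of V(q) split the 6 diagrams


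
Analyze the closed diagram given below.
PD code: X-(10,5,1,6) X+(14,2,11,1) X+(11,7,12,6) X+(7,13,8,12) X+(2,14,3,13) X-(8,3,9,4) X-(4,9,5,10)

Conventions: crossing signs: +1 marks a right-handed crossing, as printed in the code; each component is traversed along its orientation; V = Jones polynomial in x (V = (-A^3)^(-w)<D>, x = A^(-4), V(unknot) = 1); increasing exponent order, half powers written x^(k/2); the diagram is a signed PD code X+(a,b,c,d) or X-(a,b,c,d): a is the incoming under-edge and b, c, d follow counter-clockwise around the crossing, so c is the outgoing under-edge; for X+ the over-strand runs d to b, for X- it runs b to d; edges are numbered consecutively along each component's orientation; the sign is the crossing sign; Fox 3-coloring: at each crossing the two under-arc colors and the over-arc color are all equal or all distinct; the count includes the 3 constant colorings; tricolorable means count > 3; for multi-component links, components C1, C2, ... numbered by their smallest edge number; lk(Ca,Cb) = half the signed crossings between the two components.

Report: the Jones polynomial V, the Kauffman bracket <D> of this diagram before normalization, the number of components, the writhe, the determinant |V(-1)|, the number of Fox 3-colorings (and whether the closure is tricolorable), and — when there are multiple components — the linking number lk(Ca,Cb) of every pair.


V(x) = x^(-3/2) - x^(-1/2) - x^(3/2) - x^(7/2)
bracket: A^-11 + A^-3 + A^5 - A^9, w = +1
2 components, writhe +1, over 7 crossings
lk(C1,C2) = +2
det 4, colorings 3 of 3^7 — not tricolorable
observation: det 4 = |V(-1)|; not divisible by 3, so not tricolorable
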